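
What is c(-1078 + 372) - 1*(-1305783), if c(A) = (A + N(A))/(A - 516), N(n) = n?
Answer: 797834119/611 ≈ 1.3058e+6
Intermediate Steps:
c(A) = 2*A/(-516 + A) (c(A) = (A + A)/(A - 516) = (2*A)/(-516 + A) = 2*A/(-516 + A))
c(-1078 + 372) - 1*(-1305783) = 2*(-1078 + 372)/(-516 + (-1078 + 372)) - 1*(-1305783) = 2*(-706)/(-516 - 706) + 1305783 = 2*(-706)/(-1222) + 1305783 = 2*(-706)*(-1/1222) + 1305783 = 706/611 + 1305783 = 797834119/611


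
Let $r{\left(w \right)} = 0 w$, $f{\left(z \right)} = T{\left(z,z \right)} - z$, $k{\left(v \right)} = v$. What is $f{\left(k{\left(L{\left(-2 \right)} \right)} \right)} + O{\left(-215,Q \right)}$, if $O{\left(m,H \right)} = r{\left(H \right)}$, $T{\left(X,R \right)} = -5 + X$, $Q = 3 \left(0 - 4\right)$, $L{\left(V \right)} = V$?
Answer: $-5$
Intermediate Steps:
$Q = -12$ ($Q = 3 \left(-4\right) = -12$)
$f{\left(z \right)} = -5$ ($f{\left(z \right)} = \left(-5 + z\right) - z = -5$)
$r{\left(w \right)} = 0$
$O{\left(m,H \right)} = 0$
$f{\left(k{\left(L{\left(-2 \right)} \right)} \right)} + O{\left(-215,Q \right)} = -5 + 0 = -5$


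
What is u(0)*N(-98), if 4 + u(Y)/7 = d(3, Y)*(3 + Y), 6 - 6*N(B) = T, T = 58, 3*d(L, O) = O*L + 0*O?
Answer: 728/3 ≈ 242.67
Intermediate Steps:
d(L, O) = L*O/3 (d(L, O) = (O*L + 0*O)/3 = (L*O + 0)/3 = (L*O)/3 = L*O/3)
N(B) = -26/3 (N(B) = 1 - ⅙*58 = 1 - 29/3 = -26/3)
u(Y) = -28 + 7*Y*(3 + Y) (u(Y) = -28 + 7*(((⅓)*3*Y)*(3 + Y)) = -28 + 7*(Y*(3 + Y)) = -28 + 7*Y*(3 + Y))
u(0)*N(-98) = (-28 + 7*0² + 21*0)*(-26/3) = (-28 + 7*0 + 0)*(-26/3) = (-28 + 0 + 0)*(-26/3) = -28*(-26/3) = 728/3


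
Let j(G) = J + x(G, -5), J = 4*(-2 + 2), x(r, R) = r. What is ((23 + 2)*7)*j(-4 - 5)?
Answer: -1575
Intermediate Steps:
J = 0 (J = 4*0 = 0)
j(G) = G (j(G) = 0 + G = G)
((23 + 2)*7)*j(-4 - 5) = ((23 + 2)*7)*(-4 - 5) = (25*7)*(-9) = 175*(-9) = -1575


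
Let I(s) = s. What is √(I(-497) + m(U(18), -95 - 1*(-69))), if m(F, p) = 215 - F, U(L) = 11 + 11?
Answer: 4*I*√19 ≈ 17.436*I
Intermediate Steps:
U(L) = 22
√(I(-497) + m(U(18), -95 - 1*(-69))) = √(-497 + (215 - 1*22)) = √(-497 + (215 - 22)) = √(-497 + 193) = √(-304) = 4*I*√19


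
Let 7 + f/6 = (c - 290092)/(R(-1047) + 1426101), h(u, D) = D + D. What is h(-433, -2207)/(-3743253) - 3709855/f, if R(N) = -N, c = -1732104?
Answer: 1651558231914540659/22482411735348 ≈ 73460.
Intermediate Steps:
h(u, D) = 2*D
f = -6006116/118929 (f = -42 + 6*((-1732104 - 290092)/(-1*(-1047) + 1426101)) = -42 + 6*(-2022196/(1047 + 1426101)) = -42 + 6*(-2022196/1427148) = -42 + 6*(-2022196*1/1427148) = -42 + 6*(-505549/356787) = -42 - 1011098/118929 = -6006116/118929 ≈ -50.502)
h(-433, -2207)/(-3743253) - 3709855/f = (2*(-2207))/(-3743253) - 3709855/(-6006116/118929) = -4414*(-1/3743253) - 3709855*(-118929/6006116) = 4414/3743253 + 441209345295/6006116 = 1651558231914540659/22482411735348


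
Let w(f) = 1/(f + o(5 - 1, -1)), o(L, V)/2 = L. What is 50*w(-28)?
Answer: -5/2 ≈ -2.5000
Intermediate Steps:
o(L, V) = 2*L
w(f) = 1/(8 + f) (w(f) = 1/(f + 2*(5 - 1)) = 1/(f + 2*4) = 1/(f + 8) = 1/(8 + f))
50*w(-28) = 50/(8 - 28) = 50/(-20) = 50*(-1/20) = -5/2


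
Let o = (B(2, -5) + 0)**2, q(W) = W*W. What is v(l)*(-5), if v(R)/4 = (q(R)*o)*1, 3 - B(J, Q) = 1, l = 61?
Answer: -297680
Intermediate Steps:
q(W) = W**2
B(J, Q) = 2 (B(J, Q) = 3 - 1*1 = 3 - 1 = 2)
o = 4 (o = (2 + 0)**2 = 2**2 = 4)
v(R) = 16*R**2 (v(R) = 4*((R**2*4)*1) = 4*((4*R**2)*1) = 4*(4*R**2) = 16*R**2)
v(l)*(-5) = (16*61**2)*(-5) = (16*3721)*(-5) = 59536*(-5) = -297680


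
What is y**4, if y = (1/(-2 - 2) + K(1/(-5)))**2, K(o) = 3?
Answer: 214358881/65536 ≈ 3270.9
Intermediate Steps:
y = 121/16 (y = (1/(-2 - 2) + 3)**2 = (1/(-4) + 3)**2 = (-1/4 + 3)**2 = (11/4)**2 = 121/16 ≈ 7.5625)
y**4 = (121/16)**4 = 214358881/65536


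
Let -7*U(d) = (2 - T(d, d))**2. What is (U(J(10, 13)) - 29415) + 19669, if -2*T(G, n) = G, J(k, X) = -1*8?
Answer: -68226/7 ≈ -9746.6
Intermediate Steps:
J(k, X) = -8
T(G, n) = -G/2
U(d) = -(2 + d/2)**2/7 (U(d) = -(2 - (-1)*d/2)**2/7 = -(2 + d/2)**2/7)
(U(J(10, 13)) - 29415) + 19669 = (-(4 - 8)**2/28 - 29415) + 19669 = (-1/28*(-4)**2 - 29415) + 19669 = (-1/28*16 - 29415) + 19669 = (-4/7 - 29415) + 19669 = -205909/7 + 19669 = -68226/7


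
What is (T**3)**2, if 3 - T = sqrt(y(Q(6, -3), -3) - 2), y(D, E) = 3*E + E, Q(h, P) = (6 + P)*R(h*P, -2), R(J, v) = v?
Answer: (3 - I*sqrt(14))**6 ≈ 7435.0 + 9631.0*I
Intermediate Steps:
Q(h, P) = -12 - 2*P (Q(h, P) = (6 + P)*(-2) = -12 - 2*P)
y(D, E) = 4*E
T = 3 - I*sqrt(14) (T = 3 - sqrt(4*(-3) - 2) = 3 - sqrt(-12 - 2) = 3 - sqrt(-14) = 3 - I*sqrt(14) ≈ 3.0 - 3.7417*I)
(T**3)**2 = ((3 - I*sqrt(14))**3)**2 = (3 - I*sqrt(14))**6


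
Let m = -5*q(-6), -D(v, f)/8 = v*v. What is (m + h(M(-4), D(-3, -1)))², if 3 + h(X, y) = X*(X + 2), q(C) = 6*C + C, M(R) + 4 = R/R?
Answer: 44100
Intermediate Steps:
D(v, f) = -8*v² (D(v, f) = -8*v*v = -8*v²)
M(R) = -3 (M(R) = -4 + R/R = -4 + 1 = -3)
q(C) = 7*C
m = 210 (m = -35*(-6) = -5*(-42) = 210)
h(X, y) = -3 + X*(2 + X) (h(X, y) = -3 + X*(X + 2) = -3 + X*(2 + X))
(m + h(M(-4), D(-3, -1)))² = (210 + (-3 + (-3)² + 2*(-3)))² = (210 + (-3 + 9 - 6))² = (210 + 0)² = 210² = 44100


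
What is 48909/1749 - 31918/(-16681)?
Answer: 290558537/9725023 ≈ 29.877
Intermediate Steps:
48909/1749 - 31918/(-16681) = 48909*(1/1749) - 31918*(-1/16681) = 16303/583 + 31918/16681 = 290558537/9725023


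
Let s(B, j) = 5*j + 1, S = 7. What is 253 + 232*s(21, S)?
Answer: 8605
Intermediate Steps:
s(B, j) = 1 + 5*j
253 + 232*s(21, S) = 253 + 232*(1 + 5*7) = 253 + 232*(1 + 35) = 253 + 232*36 = 253 + 8352 = 8605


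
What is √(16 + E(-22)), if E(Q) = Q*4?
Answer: 6*I*√2 ≈ 8.4853*I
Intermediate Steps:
E(Q) = 4*Q
√(16 + E(-22)) = √(16 + 4*(-22)) = √(16 - 88) = √(-72) = 6*I*√2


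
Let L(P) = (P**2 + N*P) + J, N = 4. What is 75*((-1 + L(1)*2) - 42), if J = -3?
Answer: -2925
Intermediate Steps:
L(P) = -3 + P**2 + 4*P (L(P) = (P**2 + 4*P) - 3 = -3 + P**2 + 4*P)
75*((-1 + L(1)*2) - 42) = 75*((-1 + (-3 + 1**2 + 4*1)*2) - 42) = 75*((-1 + (-3 + 1 + 4)*2) - 42) = 75*((-1 + 2*2) - 42) = 75*((-1 + 4) - 42) = 75*(3 - 42) = 75*(-39) = -2925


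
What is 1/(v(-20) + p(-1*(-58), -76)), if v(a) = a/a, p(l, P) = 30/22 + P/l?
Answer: 319/336 ≈ 0.94940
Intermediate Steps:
p(l, P) = 15/11 + P/l (p(l, P) = 30*(1/22) + P/l = 15/11 + P/l)
v(a) = 1
1/(v(-20) + p(-1*(-58), -76)) = 1/(1 + (15/11 - 76/((-1*(-58))))) = 1/(1 + (15/11 - 76/58)) = 1/(1 + (15/11 - 76*1/58)) = 1/(1 + (15/11 - 38/29)) = 1/(1 + 17/319) = 1/(336/319) = 319/336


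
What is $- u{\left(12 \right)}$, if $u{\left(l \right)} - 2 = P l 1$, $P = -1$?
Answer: $10$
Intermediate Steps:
$u{\left(l \right)} = 2 - l$ ($u{\left(l \right)} = 2 + - l 1 = 2 - l$)
$- u{\left(12 \right)} = - (2 - 12) = \left(-1\right) \left(-10\right) = 10$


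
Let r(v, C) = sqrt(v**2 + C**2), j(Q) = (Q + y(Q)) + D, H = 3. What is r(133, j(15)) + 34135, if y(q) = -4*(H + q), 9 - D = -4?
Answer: 34135 + 5*sqrt(785) ≈ 34275.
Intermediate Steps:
D = 13 (D = 9 - 1*(-4) = 9 + 4 = 13)
y(q) = -12 - 4*q (y(q) = -4*(3 + q) = -12 - 4*q)
j(Q) = 1 - 3*Q (j(Q) = (Q + (-12 - 4*Q)) + 13 = (-12 - 3*Q) + 13 = 1 - 3*Q)
r(v, C) = sqrt(C**2 + v**2)
r(133, j(15)) + 34135 = sqrt((1 - 3*15)**2 + 133**2) + 34135 = sqrt((1 - 45)**2 + 17689) + 34135 = sqrt((-44)**2 + 17689) + 34135 = sqrt(1936 + 17689) + 34135 = sqrt(19625) + 34135 = 5*sqrt(785) + 34135 = 34135 + 5*sqrt(785)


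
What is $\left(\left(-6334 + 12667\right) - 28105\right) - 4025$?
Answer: $-25797$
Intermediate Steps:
$\left(\left(-6334 + 12667\right) - 28105\right) - 4025 = \left(6333 - 28105\right) - 4025 = -21772 - 4025 = -25797$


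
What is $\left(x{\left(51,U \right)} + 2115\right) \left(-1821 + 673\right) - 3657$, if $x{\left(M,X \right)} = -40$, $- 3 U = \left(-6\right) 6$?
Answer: $-2385757$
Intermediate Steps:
$U = 12$ ($U = - \frac{\left(-6\right) 6}{3} = \left(- \frac{1}{3}\right) \left(-36\right) = 12$)
$\left(x{\left(51,U \right)} + 2115\right) \left(-1821 + 673\right) - 3657 = \left(-40 + 2115\right) \left(-1821 + 673\right) - 3657 = 2075 \left(-1148\right) - 3657 = -2382100 - 3657 = -2385757$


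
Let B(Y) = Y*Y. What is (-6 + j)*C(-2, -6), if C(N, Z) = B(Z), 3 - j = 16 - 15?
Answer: -144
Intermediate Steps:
B(Y) = Y²
j = 2 (j = 3 - (16 - 15) = 3 - 1*1 = 3 - 1 = 2)
C(N, Z) = Z²
(-6 + j)*C(-2, -6) = (-6 + 2)*(-6)² = -4*36 = -144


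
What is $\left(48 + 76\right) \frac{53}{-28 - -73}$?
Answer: $\frac{6572}{45} \approx 146.04$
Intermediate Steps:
$\left(48 + 76\right) \frac{53}{-28 - -73} = 124 \frac{53}{-28 + 73} = 124 \cdot \frac{53}{45} = \frac{6572}{45}$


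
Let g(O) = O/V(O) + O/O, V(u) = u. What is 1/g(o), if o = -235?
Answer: 1/2 ≈ 0.50000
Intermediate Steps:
g(O) = 2 (g(O) = O/O + O/O = 1 + 1 = 2)
1/g(o) = 1/2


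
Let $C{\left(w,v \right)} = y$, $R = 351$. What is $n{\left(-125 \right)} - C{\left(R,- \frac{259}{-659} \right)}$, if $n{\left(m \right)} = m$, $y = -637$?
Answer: $512$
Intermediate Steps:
$C{\left(w,v \right)} = -637$
$n{\left(-125 \right)} - C{\left(R,- \frac{259}{-659} \right)} = -125 - -637 = -125 + 637 = 512$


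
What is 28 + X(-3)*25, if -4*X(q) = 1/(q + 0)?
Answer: 361/12 ≈ 30.083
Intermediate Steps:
X(q) = -1/(4*q) (X(q) = -1/(4*(q + 0)) = -1/(4*q))
28 + X(-3)*25 = 28 - 1/4/(-3)*25 = 28 - 1/4*(-1/3)*25 = 28 + (1/12)*25 = 28 + 25/12 = 361/12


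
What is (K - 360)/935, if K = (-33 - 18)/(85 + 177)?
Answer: -94371/244970 ≈ -0.38523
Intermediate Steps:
K = -51/262 ≈ -0.19466
(K - 360)/935 = (-51/262 - 360)/935 = -94371/262*1/935 = -94371/244970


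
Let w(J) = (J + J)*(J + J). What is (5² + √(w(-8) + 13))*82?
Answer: 2050 + 82*√269 ≈ 3394.9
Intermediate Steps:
w(J) = 4*J² (w(J) = (2*J)*(2*J) = 4*J²)
(5² + √(w(-8) + 13))*82 = (5² + √(4*(-8)² + 13))*82 = (25 + √(4*64 + 13))*82 = (25 + √(256 + 13))*82 = (25 + √269)*82 = 2050 + 82*√269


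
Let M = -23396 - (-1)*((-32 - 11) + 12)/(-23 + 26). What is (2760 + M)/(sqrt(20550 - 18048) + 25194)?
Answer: -260081861/317367567 + 61939*sqrt(278)/634735134 ≈ -0.81787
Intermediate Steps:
M = -70219/3 (M = -23396 - (-1)*(-43 + 12)/3 = -23396 - (-1)*(-31*1/3) = -23396 - (-1)*(-31)/3 = -23396 - 1*31/3 = -23396 - 31/3 = -70219/3 ≈ -23406.)
(2760 + M)/(sqrt(20550 - 18048) + 25194) = (2760 - 70219/3)/(sqrt(20550 - 18048) + 25194) = -61939/(3*(sqrt(2502) + 25194)) = -61939/(3*(3*sqrt(278) + 25194)) = -61939/(3*(25194 + 3*sqrt(278)))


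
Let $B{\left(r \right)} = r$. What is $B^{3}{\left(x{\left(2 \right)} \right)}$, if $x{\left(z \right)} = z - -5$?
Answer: $343$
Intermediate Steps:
$x{\left(z \right)} = 5 + z$ ($x{\left(z \right)} = z + 5 = 5 + z$)
$B^{3}{\left(x{\left(2 \right)} \right)} = \left(5 + 2\right)^{3} = 7^{3} = 343$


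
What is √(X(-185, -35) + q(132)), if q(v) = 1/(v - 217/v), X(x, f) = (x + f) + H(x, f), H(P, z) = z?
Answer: 3*I*√8388705019/17207 ≈ 15.968*I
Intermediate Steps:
X(x, f) = x + 2*f (X(x, f) = (x + f) + f = (f + x) + f = x + 2*f)
√(X(-185, -35) + q(132)) = √((-185 + 2*(-35)) + 132/(-217 + 132²)) = √((-185 - 70) + 132/(-217 + 17424)) = √(-255 + 132/17207) = √(-4387653/17207) = 3*I*√8388705019/17207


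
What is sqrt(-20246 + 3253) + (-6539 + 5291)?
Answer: -1248 + I*sqrt(16993) ≈ -1248.0 + 130.36*I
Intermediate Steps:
sqrt(-20246 + 3253) + (-6539 + 5291) = sqrt(-16993) - 1248 = I*sqrt(16993) - 1248 = -1248 + I*sqrt(16993)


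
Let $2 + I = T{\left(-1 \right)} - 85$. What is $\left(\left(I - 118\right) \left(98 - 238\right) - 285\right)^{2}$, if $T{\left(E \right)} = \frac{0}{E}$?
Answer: $807412225$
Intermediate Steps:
$T{\left(E \right)} = 0$
$I = -87$ ($I = -2 + \left(0 - 85\right) = -2 - 85 = -87$)
$\left(\left(I - 118\right) \left(98 - 238\right) - 285\right)^{2} = \left(\left(-87 - 118\right) \left(98 - 238\right) - 285\right)^{2} = \left(\left(-205\right) \left(-140\right) - 285\right)^{2} = \left(28700 - 285\right)^{2} = 28415^{2} = 807412225$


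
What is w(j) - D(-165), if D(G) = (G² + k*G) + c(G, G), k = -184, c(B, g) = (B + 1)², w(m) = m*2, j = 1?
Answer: -84479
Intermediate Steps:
w(m) = 2*m
c(B, g) = (1 + B)²
D(G) = G² + (1 + G)² - 184*G (D(G) = (G² - 184*G) + (1 + G)² = G² + (1 + G)² - 184*G)
w(j) - D(-165) = 2*1 - (1 - 182*(-165) + 2*(-165)²) = 2 - (1 + 30030 + 2*27225) = 2 - (1 + 30030 + 54450) = 2 - 1*84481 = 2 - 84481 = -84479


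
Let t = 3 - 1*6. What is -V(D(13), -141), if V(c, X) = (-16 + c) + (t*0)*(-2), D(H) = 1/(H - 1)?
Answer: 191/12 ≈ 15.917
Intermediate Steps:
t = -3 (t = 3 - 6 = -3)
D(H) = 1/(-1 + H)
V(c, X) = -16 + c (V(c, X) = (-16 + c) - 3*0*(-2) = (-16 + c) + 0*(-2) = (-16 + c) + 0 = -16 + c)
-V(D(13), -141) = -(-16 + 1/(-1 + 13)) = -(-16 + 1/12) = -1*(-191/12) = 191/12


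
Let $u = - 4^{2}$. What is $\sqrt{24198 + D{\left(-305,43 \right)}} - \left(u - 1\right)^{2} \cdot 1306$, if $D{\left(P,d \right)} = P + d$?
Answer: $-377434 + 8 \sqrt{374} \approx -3.7728 \cdot 10^{5}$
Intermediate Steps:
$u = -16$ ($u = \left(-1\right) 16 = -16$)
$\sqrt{24198 + D{\left(-305,43 \right)}} - \left(u - 1\right)^{2} \cdot 1306 = \sqrt{24198 + \left(-305 + 43\right)} - \left(-16 - 1\right)^{2} \cdot 1306 = \sqrt{24198 - 262} - \left(-17\right)^{2} \cdot 1306 = \sqrt{23936} - 289 \cdot 1306 = 8 \sqrt{374} - 377434 = -377434 + 8 \sqrt{374}$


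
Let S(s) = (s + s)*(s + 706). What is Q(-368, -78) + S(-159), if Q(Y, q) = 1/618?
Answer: -107498627/618 ≈ -1.7395e+5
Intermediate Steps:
Q(Y, q) = 1/618
S(s) = 2*s*(706 + s) (S(s) = (2*s)*(706 + s) = 2*s*(706 + s))
Q(-368, -78) + S(-159) = 1/618 + 2*(-159)*(706 - 159) = 1/618 + 2*(-159)*547 = 1/618 - 173946 = -107498627/618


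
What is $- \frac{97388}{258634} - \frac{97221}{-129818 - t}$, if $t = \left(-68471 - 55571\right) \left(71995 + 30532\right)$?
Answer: $- \frac{206426567123787}{548197363990724} \approx -0.37655$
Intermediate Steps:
$t = -12717654134$ ($t = \left(-124042\right) 102527 = -12717654134$)
$- \frac{97388}{258634} - \frac{97221}{-129818 - t} = - \frac{97388}{258634} - \frac{97221}{-129818 - -12717654134} = \left(-97388\right) \frac{1}{258634} - \frac{97221}{-129818 + 12717654134} = - \frac{48694}{129317} - \frac{97221}{12717524316} = - \frac{48694}{129317} - \frac{32407}{4239174772} = - \frac{206426567123787}{548197363990724}$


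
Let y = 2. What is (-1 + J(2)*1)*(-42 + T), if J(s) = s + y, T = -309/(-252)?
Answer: -3425/28 ≈ -122.32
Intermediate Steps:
T = 103/84 (T = -309*(-1/252) = 103/84 ≈ 1.2262)
J(s) = 2 + s (J(s) = s + 2 = 2 + s)
(-1 + J(2)*1)*(-42 + T) = (-1 + (2 + 2)*1)*(-42 + 103/84) = (-1 + 4*1)*(-3425/84) = (-1 + 4)*(-3425/84) = 3*(-3425/84) = -3425/28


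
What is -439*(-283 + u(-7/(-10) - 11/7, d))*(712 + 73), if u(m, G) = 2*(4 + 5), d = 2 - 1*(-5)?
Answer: 91322975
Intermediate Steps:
d = 7 (d = 2 + 5 = 7)
u(m, G) = 18 (u(m, G) = 2*9 = 18)
-439*(-283 + u(-7/(-10) - 11/7, d))*(712 + 73) = -439*(-283 + 18)*(712 + 73) = -(-116335)*785 = -439*(-208025) = 91322975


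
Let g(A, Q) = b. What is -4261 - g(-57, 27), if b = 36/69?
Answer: -98015/23 ≈ -4261.5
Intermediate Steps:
b = 12/23 (b = 36*(1/69) = 12/23 ≈ 0.52174)
g(A, Q) = 12/23
-4261 - g(-57, 27) = -4261 - 1*12/23 = -4261 - 12/23 = -98015/23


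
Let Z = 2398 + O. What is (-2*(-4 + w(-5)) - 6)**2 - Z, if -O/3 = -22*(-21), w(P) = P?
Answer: -868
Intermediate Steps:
O = -1386 (O = -(-66)*(-21) = -3*462 = -1386)
Z = 1012 (Z = 2398 - 1386 = 1012)
(-2*(-4 + w(-5)) - 6)**2 - Z = (-2*(-4 - 5) - 6)**2 - 1*1012 = (-2*(-9) - 6)**2 - 1012 = (18 - 6)**2 - 1012 = 12**2 - 1012 = 144 - 1012 = -868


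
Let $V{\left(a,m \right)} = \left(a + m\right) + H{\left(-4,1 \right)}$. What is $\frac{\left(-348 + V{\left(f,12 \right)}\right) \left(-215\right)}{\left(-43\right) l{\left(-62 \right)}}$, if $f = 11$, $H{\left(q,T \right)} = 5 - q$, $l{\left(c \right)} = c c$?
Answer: $- \frac{395}{961} \approx -0.41103$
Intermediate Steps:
$l{\left(c \right)} = c^{2}$
$V{\left(a,m \right)} = 9 + a + m$ ($V{\left(a,m \right)} = \left(a + m\right) + \left(5 - -4\right) = \left(a + m\right) + \left(5 + 4\right) = \left(a + m\right) + 9 = 9 + a + m$)
$\frac{\left(-348 + V{\left(f,12 \right)}\right) \left(-215\right)}{\left(-43\right) l{\left(-62 \right)}} = \frac{\left(-348 + \left(9 + 11 + 12\right)\right) \left(-215\right)}{\left(-43\right) \left(-62\right)^{2}} = \frac{\left(-348 + 32\right) \left(-215\right)}{\left(-43\right) 3844} = \frac{\left(-316\right) \left(-215\right)}{-165292} = 67940 \left(- \frac{1}{165292}\right) = - \frac{395}{961}$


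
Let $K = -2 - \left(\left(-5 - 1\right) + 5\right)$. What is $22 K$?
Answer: $-22$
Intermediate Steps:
$K = -1$ ($K = -2 - \left(-6 + 5\right) = -2 - -1 = -2 + 1 = -1$)
$22 K = 22 \left(-1\right) = -22$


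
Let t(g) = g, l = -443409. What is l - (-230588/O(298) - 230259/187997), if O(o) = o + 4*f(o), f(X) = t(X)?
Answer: -62081027051812/140057765 ≈ -4.4325e+5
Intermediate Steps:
f(X) = X
O(o) = 5*o (O(o) = o + 4*o = 5*o)
l - (-230588/O(298) - 230259/187997) = -443409 - (-230588/(5*298) - 230259/187997) = -443409 - (-230588/1490 - 230259*1/187997) = -443409 - (-230588*1/1490 - 230259/187997) = -443409 - (-115294/745 - 230259/187997) = -443409 - 1*(-21846469073/140057765) = -443409 + 21846469073/140057765 = -62081027051812/140057765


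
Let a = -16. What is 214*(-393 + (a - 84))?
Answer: -105502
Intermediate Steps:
214*(-393 + (a - 84)) = 214*(-393 + (-16 - 84)) = 214*(-393 - 100) = 214*(-493) = -105502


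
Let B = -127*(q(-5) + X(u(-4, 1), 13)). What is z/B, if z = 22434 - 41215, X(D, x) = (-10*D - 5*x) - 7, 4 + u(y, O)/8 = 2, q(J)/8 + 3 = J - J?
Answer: 18781/8128 ≈ 2.3107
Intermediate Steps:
q(J) = -24 (q(J) = -24 + 8*(J - J) = -24 + 8*0 = -24 + 0 = -24)
u(y, O) = -16 (u(y, O) = -32 + 8*2 = -32 + 16 = -16)
X(D, x) = -7 - 10*D - 5*x
z = -18781
B = -8128 (B = -127*(-24 + (-7 - 10*(-16) - 5*13)) = -127*(-24 + (-7 + 160 - 65)) = -127*(-24 + 88) = -127*64 = -8128)
z/B = -18781/(-8128) = -18781*(-1/8128) = 18781/8128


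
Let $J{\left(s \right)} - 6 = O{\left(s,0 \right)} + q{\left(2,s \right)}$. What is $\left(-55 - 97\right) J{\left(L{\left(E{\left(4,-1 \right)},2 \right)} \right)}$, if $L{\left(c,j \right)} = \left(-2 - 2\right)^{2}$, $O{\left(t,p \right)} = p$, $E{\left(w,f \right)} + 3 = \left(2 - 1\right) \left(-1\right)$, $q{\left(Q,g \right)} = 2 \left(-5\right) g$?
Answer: $23408$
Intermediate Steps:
$q{\left(Q,g \right)} = - 10 g$
$E{\left(w,f \right)} = -4$ ($E{\left(w,f \right)} = -3 + \left(2 - 1\right) \left(-1\right) = -3 + 1 \left(-1\right) = -3 - 1 = -4$)
$L{\left(c,j \right)} = 16$ ($L{\left(c,j \right)} = \left(-4\right)^{2} = 16$)
$J{\left(s \right)} = 6 - 10 s$ ($J{\left(s \right)} = 6 + \left(0 - 10 s\right) = 6 - 10 s$)
$\left(-55 - 97\right) J{\left(L{\left(E{\left(4,-1 \right)},2 \right)} \right)} = \left(-55 - 97\right) \left(6 - 160\right) = - 152 \left(6 - 160\right) = \left(-152\right) \left(-154\right) = 23408$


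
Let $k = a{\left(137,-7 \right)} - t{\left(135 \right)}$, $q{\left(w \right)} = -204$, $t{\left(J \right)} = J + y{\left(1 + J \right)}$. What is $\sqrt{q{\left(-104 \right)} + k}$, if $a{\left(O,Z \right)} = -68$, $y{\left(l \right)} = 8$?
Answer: $i \sqrt{415} \approx 20.372 i$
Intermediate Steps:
$t{\left(J \right)} = 8 + J$ ($t{\left(J \right)} = J + 8 = 8 + J$)
$k = -211$ ($k = -68 - \left(8 + 135\right) = -68 - 143 = -211$)
$\sqrt{q{\left(-104 \right)} + k} = \sqrt{-204 - 211} = \sqrt{-415} = i \sqrt{415}$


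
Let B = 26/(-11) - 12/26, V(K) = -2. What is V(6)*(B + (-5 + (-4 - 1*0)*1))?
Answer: 3382/143 ≈ 23.650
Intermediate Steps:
B = -404/143 (B = 26*(-1/11) - 12*1/26 = -26/11 - 6/13 = -404/143 ≈ -2.8252)
V(6)*(B + (-5 + (-4 - 1*0)*1)) = -2*(-404/143 + (-5 + (-4 - 1*0)*1)) = -2*(-404/143 + (-5 + (-4 + 0)*1)) = -2*(-404/143 + (-5 - 4*1)) = -2*(-404/143 + (-5 - 4)) = -2*(-404/143 - 9) = -2*(-1691/143) = 3382/143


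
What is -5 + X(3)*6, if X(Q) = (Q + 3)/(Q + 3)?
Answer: 1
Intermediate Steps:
X(Q) = 1 (X(Q) = (3 + Q)/(3 + Q) = 1)
-5 + X(3)*6 = -5 + 1*6 = -5 + 6 = 1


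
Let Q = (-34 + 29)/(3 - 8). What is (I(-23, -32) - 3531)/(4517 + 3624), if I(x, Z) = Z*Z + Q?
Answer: -358/1163 ≈ -0.30782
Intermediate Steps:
Q = 1 (Q = -5/(-5) = -5*(-⅕) = 1)
I(x, Z) = 1 + Z² (I(x, Z) = Z*Z + 1 = Z² + 1 = 1 + Z²)
(I(-23, -32) - 3531)/(4517 + 3624) = ((1 + (-32)²) - 3531)/(4517 + 3624) = ((1 + 1024) - 3531)/8141 = (1025 - 3531)*(1/8141) = -2506*1/8141 = -358/1163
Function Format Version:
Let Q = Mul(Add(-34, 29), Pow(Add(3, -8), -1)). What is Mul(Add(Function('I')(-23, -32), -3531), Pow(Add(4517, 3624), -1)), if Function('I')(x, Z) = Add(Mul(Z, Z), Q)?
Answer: Rational(-358, 1163) ≈ -0.30782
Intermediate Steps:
Q = 1 (Q = Mul(-5, Pow(-5, -1)) = Mul(-5, Rational(-1, 5)) = 1)
Function('I')(x, Z) = Add(1, Pow(Z, 2)) (Function('I')(x, Z) = Add(Mul(Z, Z), 1) = Add(Pow(Z, 2), 1) = Add(1, Pow(Z, 2)))
Mul(Add(Function('I')(-23, -32), -3531), Pow(Add(4517, 3624), -1)) = Mul(Add(Add(1, Pow(-32, 2)), -3531), Pow(Add(4517, 3624), -1)) = Mul(Add(Add(1, 1024), -3531), Pow(8141, -1)) = Mul(Add(1025, -3531), Rational(1, 8141)) = Mul(-2506, Rational(1, 8141)) = Rational(-358, 1163)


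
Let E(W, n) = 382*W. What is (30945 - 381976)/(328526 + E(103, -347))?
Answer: -351031/367872 ≈ -0.95422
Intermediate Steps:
(30945 - 381976)/(328526 + E(103, -347)) = (30945 - 381976)/(328526 + 382*103) = -351031/(328526 + 39346) = -351031/367872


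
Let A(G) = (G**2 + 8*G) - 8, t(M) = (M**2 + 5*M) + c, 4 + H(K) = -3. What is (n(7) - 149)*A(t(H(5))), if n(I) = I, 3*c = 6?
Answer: -53392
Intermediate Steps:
c = 2 (c = (1/3)*6 = 2)
H(K) = -7 (H(K) = -4 - 3 = -7)
t(M) = 2 + M**2 + 5*M (t(M) = (M**2 + 5*M) + 2 = 2 + M**2 + 5*M)
A(G) = -8 + G**2 + 8*G
(n(7) - 149)*A(t(H(5))) = (7 - 149)*(-8 + (2 + (-7)**2 + 5*(-7))**2 + 8*(2 + (-7)**2 + 5*(-7))) = -142*(-8 + (2 + 49 - 35)**2 + 8*(2 + 49 - 35)) = -142*(-8 + 16**2 + 8*16) = -142*(-8 + 256 + 128) = -142*376 = -53392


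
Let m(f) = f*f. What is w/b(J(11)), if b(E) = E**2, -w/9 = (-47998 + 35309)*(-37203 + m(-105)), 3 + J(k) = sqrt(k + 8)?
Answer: -20926876446/25 - 4484330667*sqrt(19)/25 ≈ -1.6189e+9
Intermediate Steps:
J(k) = -3 + sqrt(8 + k) (J(k) = -3 + sqrt(k + 8) = -3 + sqrt(8 + k))
m(f) = f**2
w = -2989553778 (w = -9*(-47998 + 35309)*(-37203 + (-105)**2) = -(-114201)*(-37203 + 11025) = -(-114201)*(-26178) = -9*332172642 = -2989553778)
w/b(J(11)) = -2989553778/(-3 + sqrt(8 + 11))**2 = -2989553778/(-3 + sqrt(19))**2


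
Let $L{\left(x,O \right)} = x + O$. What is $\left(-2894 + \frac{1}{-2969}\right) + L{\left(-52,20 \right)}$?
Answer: $- \frac{8687295}{2969} \approx -2926.0$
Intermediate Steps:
$L{\left(x,O \right)} = O + x$
$\left(-2894 + \frac{1}{-2969}\right) + L{\left(-52,20 \right)} = \left(-2894 + \frac{1}{-2969}\right) + \left(20 - 52\right) = \left(-2894 - \frac{1}{2969}\right) - 32 = - \frac{8592287}{2969} - 32 = - \frac{8687295}{2969}$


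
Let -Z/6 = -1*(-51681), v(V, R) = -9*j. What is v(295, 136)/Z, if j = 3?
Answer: 3/34454 ≈ 8.7073e-5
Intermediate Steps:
v(V, R) = -27 (v(V, R) = -9*3 = -27)
Z = -310086 (Z = -(-6)*(-51681) = -6*51681 = -310086)
v(295, 136)/Z = -27/(-310086) = -27*(-1/310086) = 3/34454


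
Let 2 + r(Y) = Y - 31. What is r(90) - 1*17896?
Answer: -17839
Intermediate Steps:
r(Y) = -33 + Y (r(Y) = -2 + (Y - 31) = -2 + (-31 + Y) = -33 + Y)
r(90) - 1*17896 = (-33 + 90) - 1*17896 = 57 - 17896 = -17839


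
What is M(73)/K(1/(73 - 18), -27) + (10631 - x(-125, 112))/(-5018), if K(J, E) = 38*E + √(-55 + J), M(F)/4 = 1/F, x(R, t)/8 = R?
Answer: -455204199739/196385697482 - 4*I*√1155/352226241 ≈ -2.3179 - 3.8595e-7*I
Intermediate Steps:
x(R, t) = 8*R
M(F) = 4/F
K(J, E) = √(-55 + J) + 38*E
M(73)/K(1/(73 - 18), -27) + (10631 - x(-125, 112))/(-5018) = (4/73)/(√(-55 + 1/(73 - 18)) + 38*(-27)) + (10631 - 8*(-125))/(-5018) = (4*(1/73))/(√(-55 + 1/55) - 1026) + (10631 - 1*(-1000))*(-1/5018) = 4/(73*(√(-55 + 1/55) - 1026)) + (10631 + 1000)*(-1/5018) = 4/(73*(√(-3024/55) - 1026)) + 11631*(-1/5018) = 4/(73*(12*I*√1155/55 - 1026)) - 11631/5018 = 4/(73*(-1026 + 12*I*√1155/55)) - 11631/5018 = -11631/5018 + 4/(73*(-1026 + 12*I*√1155/55))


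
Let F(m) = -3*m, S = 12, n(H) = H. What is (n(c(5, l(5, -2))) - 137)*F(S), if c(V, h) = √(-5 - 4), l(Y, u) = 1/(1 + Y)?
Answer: 4932 - 108*I ≈ 4932.0 - 108.0*I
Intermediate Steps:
c(V, h) = 3*I (c(V, h) = √(-9) = 3*I)
(n(c(5, l(5, -2))) - 137)*F(S) = (3*I - 137)*(-3*12) = (-137 + 3*I)*(-36) = 4932 - 108*I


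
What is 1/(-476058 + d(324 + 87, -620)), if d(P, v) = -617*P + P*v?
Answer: -1/984465 ≈ -1.0158e-6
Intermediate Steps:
1/(-476058 + d(324 + 87, -620)) = 1/(-476058 + (324 + 87)*(-617 - 620)) = 1/(-476058 + 411*(-1237)) = 1/(-476058 - 508407) = 1/(-984465) = -1/984465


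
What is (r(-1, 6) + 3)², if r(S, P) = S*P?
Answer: 9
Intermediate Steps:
r(S, P) = P*S
(r(-1, 6) + 3)² = (6*(-1) + 3)² = (-6 + 3)² = (-3)² = 9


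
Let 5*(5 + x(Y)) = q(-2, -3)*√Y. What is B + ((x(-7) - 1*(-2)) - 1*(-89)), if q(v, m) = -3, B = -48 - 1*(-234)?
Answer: 272 - 3*I*√7/5 ≈ 272.0 - 1.5875*I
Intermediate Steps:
B = 186 (B = -48 + 234 = 186)
x(Y) = -5 - 3*√Y/5 (x(Y) = -5 + (-3*√Y)/5 = -5 - 3*√Y/5)
B + ((x(-7) - 1*(-2)) - 1*(-89)) = 186 + (((-5 - 3*I*√7/5) - 1*(-2)) - 1*(-89)) = 186 + (((-5 - 3*I*√7/5) + 2) + 89) = 186 + ((-3 - 3*I*√7/5) + 89) = 186 + (86 - 3*I*√7/5) = 272 - 3*I*√7/5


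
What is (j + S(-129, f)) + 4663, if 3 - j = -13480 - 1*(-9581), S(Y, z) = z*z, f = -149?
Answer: 30766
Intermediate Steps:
S(Y, z) = z²
j = 3902 (j = 3 - (-13480 - 1*(-9581)) = 3 - (-13480 + 9581) = 3 - 1*(-3899) = 3 + 3899 = 3902)
(j + S(-129, f)) + 4663 = (3902 + (-149)²) + 4663 = (3902 + 22201) + 4663 = 26103 + 4663 = 30766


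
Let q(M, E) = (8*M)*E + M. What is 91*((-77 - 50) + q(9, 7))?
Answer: 35126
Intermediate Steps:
q(M, E) = M + 8*E*M (q(M, E) = 8*E*M + M = M + 8*E*M)
91*((-77 - 50) + q(9, 7)) = 91*((-77 - 50) + 9*(1 + 8*7)) = 91*(-127 + 9*(1 + 56)) = 91*(-127 + 9*57) = 91*(-127 + 513) = 91*386 = 35126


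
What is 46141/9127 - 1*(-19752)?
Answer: 180322645/9127 ≈ 19757.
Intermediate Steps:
46141/9127 - 1*(-19752) = 46141*(1/9127) + 19752 = 46141/9127 + 19752 = 180322645/9127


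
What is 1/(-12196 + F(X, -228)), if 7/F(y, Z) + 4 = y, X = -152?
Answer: -156/1902583 ≈ -8.1994e-5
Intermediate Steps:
F(y, Z) = 7/(-4 + y)
1/(-12196 + F(X, -228)) = 1/(-12196 + 7/(-4 - 152)) = 1/(-12196 + 7/(-156)) = 1/(-12196 + 7*(-1/156)) = 1/(-12196 - 7/156) = 1/(-1902583/156) = -156/1902583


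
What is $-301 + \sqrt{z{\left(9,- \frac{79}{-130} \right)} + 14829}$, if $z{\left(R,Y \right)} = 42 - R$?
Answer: $-301 + \sqrt{14862} \approx -179.09$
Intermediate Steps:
$-301 + \sqrt{z{\left(9,- \frac{79}{-130} \right)} + 14829} = -301 + \sqrt{\left(42 - 9\right) + 14829} = -301 + \sqrt{33 + 14829} = -301 + \sqrt{14862}$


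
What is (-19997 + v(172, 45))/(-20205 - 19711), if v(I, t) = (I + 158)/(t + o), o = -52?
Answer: 140309/279412 ≈ 0.50216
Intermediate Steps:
v(I, t) = (158 + I)/(-52 + t) (v(I, t) = (I + 158)/(t - 52) = (158 + I)/(-52 + t))
(-19997 + v(172, 45))/(-20205 - 19711) = (-19997 + (158 + 172)/(-52 + 45))/(-20205 - 19711) = (-19997 + 330/(-7))/(-39916) = (-19997 - 1/7*330)*(-1/39916) = (-19997 - 330/7)*(-1/39916) = -140309/7*(-1/39916) = 140309/279412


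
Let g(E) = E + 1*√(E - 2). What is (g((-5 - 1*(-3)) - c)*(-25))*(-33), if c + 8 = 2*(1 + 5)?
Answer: -4950 + 1650*I*√2 ≈ -4950.0 + 2333.5*I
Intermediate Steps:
c = 4 (c = -8 + 2*(1 + 5) = -8 + 2*6 = -8 + 12 = 4)
g(E) = E + √(-2 + E) (g(E) = E + 1*√(-2 + E) = E + √(-2 + E))
(g((-5 - 1*(-3)) - c)*(-25))*(-33) = ((((-5 - 1*(-3)) - 1*4) + √(-2 + ((-5 - 1*(-3)) - 1*4)))*(-25))*(-33) = ((((-5 + 3) - 4) + √(-2 + ((-5 + 3) - 4)))*(-25))*(-33) = (((-2 - 4) + √(-2 + (-2 - 4)))*(-25))*(-33) = ((-6 + √(-2 - 6))*(-25))*(-33) = ((-6 + √(-8))*(-25))*(-33) = ((-6 + 2*I*√2)*(-25))*(-33) = (150 - 50*I*√2)*(-33) = -4950 + 1650*I*√2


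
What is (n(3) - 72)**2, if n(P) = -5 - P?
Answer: 6400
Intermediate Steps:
(n(3) - 72)**2 = ((-5 - 1*3) - 72)**2 = ((-5 - 3) - 72)**2 = (-8 - 72)**2 = (-80)**2 = 6400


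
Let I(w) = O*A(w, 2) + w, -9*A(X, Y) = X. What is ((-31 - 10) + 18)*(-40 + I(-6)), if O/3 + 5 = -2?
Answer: 1380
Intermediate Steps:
O = -21 (O = -15 + 3*(-2) = -15 - 6 = -21)
A(X, Y) = -X/9
I(w) = 10*w/3 (I(w) = -(-7)*w/3 + w = 7*w/3 + w = 10*w/3)
((-31 - 10) + 18)*(-40 + I(-6)) = ((-31 - 10) + 18)*(-40 + (10/3)*(-6)) = (-41 + 18)*(-40 - 20) = -23*(-60) = 1380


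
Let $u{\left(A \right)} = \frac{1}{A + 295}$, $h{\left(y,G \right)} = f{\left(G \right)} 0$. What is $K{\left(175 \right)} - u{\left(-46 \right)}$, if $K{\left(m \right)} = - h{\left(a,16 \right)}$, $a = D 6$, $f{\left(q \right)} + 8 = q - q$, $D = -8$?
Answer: $- \frac{1}{249} \approx -0.0040161$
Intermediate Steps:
$f{\left(q \right)} = -8$ ($f{\left(q \right)} = -8 + \left(q - q\right) = -8 + 0 = -8$)
$a = -48$ ($a = \left(-8\right) 6 = -48$)
$h{\left(y,G \right)} = 0$ ($h{\left(y,G \right)} = \left(-8\right) 0 = 0$)
$u{\left(A \right)} = \frac{1}{295 + A}$
$K{\left(m \right)} = 0$ ($K{\left(m \right)} = \left(-1\right) 0 = 0$)
$K{\left(175 \right)} - u{\left(-46 \right)} = 0 - \frac{1}{295 - 46} = 0 - \frac{1}{249} = - \frac{1}{249}$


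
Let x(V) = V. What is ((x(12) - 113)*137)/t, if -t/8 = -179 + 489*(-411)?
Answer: -13837/1609264 ≈ -0.0085983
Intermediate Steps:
t = 1609264 (t = -8*(-179 + 489*(-411)) = -8*(-179 - 200979) = -8*(-201158) = 1609264)
((x(12) - 113)*137)/t = ((12 - 113)*137)/1609264 = -101*137*(1/1609264) = -13837*1/1609264 = -13837/1609264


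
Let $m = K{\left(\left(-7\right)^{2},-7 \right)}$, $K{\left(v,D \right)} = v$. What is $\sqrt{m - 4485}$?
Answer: $2 i \sqrt{1109} \approx 66.603 i$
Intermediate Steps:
$m = 49$ ($m = \left(-7\right)^{2} = 49$)
$\sqrt{m - 4485} = \sqrt{49 - 4485} = \sqrt{-4436} = 2 i \sqrt{1109}$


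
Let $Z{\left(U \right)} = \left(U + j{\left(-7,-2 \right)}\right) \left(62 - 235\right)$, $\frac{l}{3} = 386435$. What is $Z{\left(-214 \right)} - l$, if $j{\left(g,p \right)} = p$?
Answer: $-1121937$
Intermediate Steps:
$l = 1159305$ ($l = 3 \cdot 386435 = 1159305$)
$Z{\left(U \right)} = 346 - 173 U$ ($Z{\left(U \right)} = \left(U - 2\right) \left(62 - 235\right) = \left(-2 + U\right) \left(-173\right) = 346 - 173 U$)
$Z{\left(-214 \right)} - l = \left(346 - -37022\right) - 1159305 = \left(346 + 37022\right) - 1159305 = 37368 - 1159305 = -1121937$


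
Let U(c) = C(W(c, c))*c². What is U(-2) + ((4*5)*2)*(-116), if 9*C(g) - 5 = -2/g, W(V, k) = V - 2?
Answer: -41738/9 ≈ -4637.6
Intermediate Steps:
W(V, k) = -2 + V
C(g) = 5/9 - 2/(9*g) (C(g) = 5/9 + (-2/g)/9 = 5/9 - 2/(9*g))
U(c) = c²*(-12 + 5*c)/(9*(-2 + c)) (U(c) = ((-2 + 5*(-2 + c))/(9*(-2 + c)))*c² = ((-2 + (-10 + 5*c))/(9*(-2 + c)))*c² = ((-12 + 5*c)/(9*(-2 + c)))*c² = c²*(-12 + 5*c)/(9*(-2 + c)))
U(-2) + ((4*5)*2)*(-116) = (⅑)*(-2)²*(-12 + 5*(-2))/(-2 - 2) + ((4*5)*2)*(-116) = (⅑)*4*(-12 - 10)/(-4) + (20*2)*(-116) = (⅑)*4*(-¼)*(-22) + 40*(-116) = 22/9 - 4640 = -41738/9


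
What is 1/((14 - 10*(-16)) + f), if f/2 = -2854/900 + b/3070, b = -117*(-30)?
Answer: 69075/11738911 ≈ 0.0058843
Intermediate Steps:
b = 3510
f = -280139/69075 (f = 2*(-2854/900 + 3510/3070) = 2*(-2854*1/900 + 3510*(1/3070)) = 2*(-1427/450 + 351/307) = 2*(-280139/138150) = -280139/69075 ≈ -4.0556)
1/((14 - 10*(-16)) + f) = 1/((14 - 10*(-16)) - 280139/69075) = 1/((14 + 160) - 280139/69075) = 1/(174 - 280139/69075) = 1/(11738911/69075) = 69075/11738911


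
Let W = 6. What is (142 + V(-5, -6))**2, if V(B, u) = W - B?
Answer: 23409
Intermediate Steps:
V(B, u) = 6 - B
(142 + V(-5, -6))**2 = (142 + (6 - 1*(-5)))**2 = (142 + (6 + 5))**2 = (142 + 11)**2 = 153**2 = 23409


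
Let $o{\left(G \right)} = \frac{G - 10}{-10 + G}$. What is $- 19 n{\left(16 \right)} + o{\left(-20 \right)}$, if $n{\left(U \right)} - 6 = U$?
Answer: $-417$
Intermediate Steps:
$n{\left(U \right)} = 6 + U$
$o{\left(G \right)} = 1$ ($o{\left(G \right)} = \frac{-10 + G}{-10 + G} = 1$)
$- 19 n{\left(16 \right)} + o{\left(-20 \right)} = - 19 \left(6 + 16\right) + 1 = \left(-19\right) 22 + 1 = -418 + 1 = -417$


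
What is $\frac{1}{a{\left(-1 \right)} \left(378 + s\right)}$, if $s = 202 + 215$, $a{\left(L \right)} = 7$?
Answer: $\frac{1}{5565} \approx 0.00017969$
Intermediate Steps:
$s = 417$
$\frac{1}{a{\left(-1 \right)} \left(378 + s\right)} = \frac{1}{7 \left(378 + 417\right)} = \frac{1}{7 \cdot 795} = \frac{1}{5565}$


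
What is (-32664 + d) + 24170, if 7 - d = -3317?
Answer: -5170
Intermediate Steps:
d = 3324 (d = 7 - 1*(-3317) = 7 + 3317 = 3324)
(-32664 + d) + 24170 = (-32664 + 3324) + 24170 = -29340 + 24170 = -5170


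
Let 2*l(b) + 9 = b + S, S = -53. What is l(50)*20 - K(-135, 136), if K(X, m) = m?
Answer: -256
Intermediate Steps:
l(b) = -31 + b/2 (l(b) = -9/2 + (b - 53)/2 = -9/2 + (-53 + b)/2 = -9/2 + (-53/2 + b/2) = -31 + b/2)
l(50)*20 - K(-135, 136) = (-31 + (½)*50)*20 - 1*136 = (-31 + 25)*20 - 136 = -6*20 - 136 = -120 - 136 = -256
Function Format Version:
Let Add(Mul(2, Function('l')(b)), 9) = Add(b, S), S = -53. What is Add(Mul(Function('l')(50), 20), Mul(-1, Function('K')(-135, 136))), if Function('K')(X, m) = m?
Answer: -256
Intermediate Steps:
Function('l')(b) = Add(-31, Mul(Rational(1, 2), b)) (Function('l')(b) = Add(Rational(-9, 2), Mul(Rational(1, 2), Add(b, -53))) = Add(Rational(-9, 2), Mul(Rational(1, 2), Add(-53, b))) = Add(Rational(-9, 2), Add(Rational(-53, 2), Mul(Rational(1, 2), b))) = Add(-31, Mul(Rational(1, 2), b)))
Add(Mul(Function('l')(50), 20), Mul(-1, Function('K')(-135, 136))) = Add(Mul(Add(-31, Mul(Rational(1, 2), 50)), 20), Mul(-1, 136)) = Add(Mul(Add(-31, 25), 20), -136) = Add(Mul(-6, 20), -136) = Add(-120, -136) = -256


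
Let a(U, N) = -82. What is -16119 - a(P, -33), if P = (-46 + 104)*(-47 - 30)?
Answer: -16037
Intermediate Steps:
P = -4466 (P = 58*(-77) = -4466)
-16119 - a(P, -33) = -16119 - 1*(-82) = -16119 + 82 = -16037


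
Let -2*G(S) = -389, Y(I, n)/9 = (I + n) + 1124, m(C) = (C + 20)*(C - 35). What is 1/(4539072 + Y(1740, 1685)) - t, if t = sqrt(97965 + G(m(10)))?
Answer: 1/4580013 - sqrt(392638)/2 ≈ -313.30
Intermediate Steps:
m(C) = (-35 + C)*(20 + C) (m(C) = (20 + C)*(-35 + C) = (-35 + C)*(20 + C))
Y(I, n) = 10116 + 9*I + 9*n (Y(I, n) = 9*((I + n) + 1124) = 9*(1124 + I + n) = 10116 + 9*I + 9*n)
G(S) = 389/2 (G(S) = -1/2*(-389) = 389/2)
t = sqrt(392638)/2 (t = sqrt(97965 + 389/2) = sqrt(196319/2) = sqrt(392638)/2 ≈ 313.30)
1/(4539072 + Y(1740, 1685)) - t = 1/(4539072 + (10116 + 9*1740 + 9*1685)) - sqrt(392638)/2 = 1/(4539072 + (10116 + 15660 + 15165)) - sqrt(392638)/2 = 1/(4539072 + 40941) - sqrt(392638)/2 = 1/4580013 - sqrt(392638)/2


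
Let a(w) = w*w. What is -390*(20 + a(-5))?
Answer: -17550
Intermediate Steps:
a(w) = w**2
-390*(20 + a(-5)) = -390*(20 + (-5)**2) = -390*(20 + 25) = -390*45 = -17550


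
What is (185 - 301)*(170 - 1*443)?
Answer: 31668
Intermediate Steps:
(185 - 301)*(170 - 1*443) = -116*(170 - 443) = -116*(-273) = 31668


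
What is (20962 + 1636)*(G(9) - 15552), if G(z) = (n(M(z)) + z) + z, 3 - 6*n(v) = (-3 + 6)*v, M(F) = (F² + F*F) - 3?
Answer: -352822574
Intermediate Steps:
M(F) = -3 + 2*F² (M(F) = (F² + F²) - 3 = 2*F² - 3 = -3 + 2*F²)
n(v) = ½ - v/2 (n(v) = ½ - (-3 + 6)*v/6 = ½ - v/2)
G(z) = 2 - z² + 2*z (G(z) = ((½ - (-3 + 2*z²)/2) + z) + z = ((½ + (3/2 - z²)) + z) + z = ((2 - z²) + z) + z = (2 + z - z²) + z = 2 - z² + 2*z)
(20962 + 1636)*(G(9) - 15552) = (20962 + 1636)*((2 - 1*9² + 2*9) - 15552) = 22598*((2 - 1*81 + 18) - 15552) = 22598*((2 - 81 + 18) - 15552) = 22598*(-61 - 15552) = 22598*(-15613) = -352822574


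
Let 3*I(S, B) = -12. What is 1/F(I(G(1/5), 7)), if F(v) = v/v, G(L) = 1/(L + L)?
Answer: 1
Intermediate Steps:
G(L) = 1/(2*L)
I(S, B) = -4 (I(S, B) = (⅓)*(-12) = -4)
F(v) = 1
1/F(I(G(1/5), 7)) = 1/1 = 1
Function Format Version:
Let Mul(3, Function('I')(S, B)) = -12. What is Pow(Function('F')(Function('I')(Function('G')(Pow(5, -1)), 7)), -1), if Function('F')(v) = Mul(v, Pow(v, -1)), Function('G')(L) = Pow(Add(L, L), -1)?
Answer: 1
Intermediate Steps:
Function('G')(L) = Mul(Rational(1, 2), Pow(L, -1)) (Function('G')(L) = Pow(Mul(2, L), -1) = Mul(Rational(1, 2), Pow(L, -1)))
Function('I')(S, B) = -4 (Function('I')(S, B) = Mul(Rational(1, 3), -12) = -4)
Function('F')(v) = 1
Pow(Function('F')(Function('I')(Function('G')(Pow(5, -1)), 7)), -1) = Pow(1, -1) = 1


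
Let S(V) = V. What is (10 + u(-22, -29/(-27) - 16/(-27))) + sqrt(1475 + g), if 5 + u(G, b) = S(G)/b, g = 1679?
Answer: -41/5 + sqrt(3154) ≈ 47.961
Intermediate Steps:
u(G, b) = -5 + G/b
(10 + u(-22, -29/(-27) - 16/(-27))) + sqrt(1475 + g) = (10 + (-5 - 22/(-29/(-27) - 16/(-27)))) + sqrt(1475 + 1679) = (10 + (-5 - 22/(-29*(-1/27) - 16*(-1/27)))) + sqrt(3154) = (10 + (-5 - 22/(29/27 + 16/27))) + sqrt(3154) = (10 + (-5 - 22/5/3)) + sqrt(3154) = (10 + (-5 - 22*3/5)) + sqrt(3154) = (10 + (-5 - 66/5)) + sqrt(3154) = (10 - 91/5) + sqrt(3154) = -41/5 + sqrt(3154)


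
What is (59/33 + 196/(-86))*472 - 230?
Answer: -655354/1419 ≈ -461.84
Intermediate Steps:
(59/33 + 196/(-86))*472 - 230 = (59*(1/33) + 196*(-1/86))*472 - 230 = (59/33 - 98/43)*472 - 230 = -697/1419*472 - 230 = -328984/1419 - 230 = -655354/1419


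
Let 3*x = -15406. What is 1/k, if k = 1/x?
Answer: -15406/3 ≈ -5135.3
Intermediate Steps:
x = -15406/3 (x = (⅓)*(-15406) = -15406/3 ≈ -5135.3)
k = -3/15406 (k = 1/(-15406/3) = -3/15406 ≈ -0.00019473)
1/k = 1/(-3/15406) = -15406/3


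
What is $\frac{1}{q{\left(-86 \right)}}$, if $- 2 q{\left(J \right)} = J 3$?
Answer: $\frac{1}{129} \approx 0.0077519$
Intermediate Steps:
$q{\left(J \right)} = - \frac{3 J}{2}$ ($q{\left(J \right)} = - \frac{J 3}{2} = - \frac{3 J}{2}$)
$\frac{1}{q{\left(-86 \right)}} = \frac{1}{\left(- \frac{3}{2}\right) \left(-86\right)} = \frac{1}{129}$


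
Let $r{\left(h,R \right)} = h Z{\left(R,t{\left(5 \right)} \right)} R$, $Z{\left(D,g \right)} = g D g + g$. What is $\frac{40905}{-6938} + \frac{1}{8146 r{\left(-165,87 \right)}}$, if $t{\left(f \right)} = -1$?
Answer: $- \frac{205680185427919}{34885933907220} \approx -5.8958$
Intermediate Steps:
$Z{\left(D,g \right)} = g + D g^{2}$ ($Z{\left(D,g \right)} = D g g + g = D g^{2} + g = g + D g^{2}$)
$r{\left(h,R \right)} = R h \left(-1 + R\right)$ ($r{\left(h,R \right)} = h \left(- (1 + R \left(-1\right))\right) R = h \left(- (1 - R)\right) R = h \left(-1 + R\right) R = R h \left(-1 + R\right)$)
$\frac{40905}{-6938} + \frac{1}{8146 r{\left(-165,87 \right)}} = \frac{40905}{-6938} + \frac{1}{8146 \cdot 87 \left(-165\right) \left(-1 + 87\right)} = 40905 \left(- \frac{1}{6938}\right) + \frac{1}{8146 \cdot 87 \left(-165\right) 86} = - \frac{40905}{6938} + \frac{1}{8146 \left(-1234530\right)} = - \frac{40905}{6938} + \frac{1}{8146} \left(- \frac{1}{1234530}\right) = - \frac{40905}{6938} - \frac{1}{10056481380} = - \frac{205680185427919}{34885933907220}$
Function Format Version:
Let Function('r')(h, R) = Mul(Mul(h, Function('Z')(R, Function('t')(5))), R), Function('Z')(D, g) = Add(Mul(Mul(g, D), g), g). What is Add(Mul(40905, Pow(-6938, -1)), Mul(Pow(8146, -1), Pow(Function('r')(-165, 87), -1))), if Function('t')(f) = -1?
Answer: Rational(-205680185427919, 34885933907220) ≈ -5.8958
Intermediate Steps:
Function('Z')(D, g) = Add(g, Mul(D, Pow(g, 2))) (Function('Z')(D, g) = Add(Mul(Mul(D, g), g), g) = Add(Mul(D, Pow(g, 2)), g) = Add(g, Mul(D, Pow(g, 2))))
Function('r')(h, R) = Mul(R, h, Add(-1, R)) (Function('r')(h, R) = Mul(Mul(h, Mul(-1, Add(1, Mul(R, -1)))), R) = Mul(Mul(h, Mul(-1, Add(1, Mul(-1, R)))), R) = Mul(Mul(h, Add(-1, R)), R) = Mul(R, h, Add(-1, R)))
Add(Mul(40905, Pow(-6938, -1)), Mul(Pow(8146, -1), Pow(Function('r')(-165, 87), -1))) = Add(Mul(40905, Pow(-6938, -1)), Mul(Pow(8146, -1), Pow(Mul(87, -165, Add(-1, 87)), -1))) = Add(Mul(40905, Rational(-1, 6938)), Mul(Rational(1, 8146), Pow(Mul(87, -165, 86), -1))) = Add(Rational(-40905, 6938), Mul(Rational(1, 8146), Pow(-1234530, -1))) = Add(Rational(-40905, 6938), Mul(Rational(1, 8146), Rational(-1, 1234530))) = Add(Rational(-40905, 6938), Rational(-1, 10056481380)) = Rational(-205680185427919, 34885933907220)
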